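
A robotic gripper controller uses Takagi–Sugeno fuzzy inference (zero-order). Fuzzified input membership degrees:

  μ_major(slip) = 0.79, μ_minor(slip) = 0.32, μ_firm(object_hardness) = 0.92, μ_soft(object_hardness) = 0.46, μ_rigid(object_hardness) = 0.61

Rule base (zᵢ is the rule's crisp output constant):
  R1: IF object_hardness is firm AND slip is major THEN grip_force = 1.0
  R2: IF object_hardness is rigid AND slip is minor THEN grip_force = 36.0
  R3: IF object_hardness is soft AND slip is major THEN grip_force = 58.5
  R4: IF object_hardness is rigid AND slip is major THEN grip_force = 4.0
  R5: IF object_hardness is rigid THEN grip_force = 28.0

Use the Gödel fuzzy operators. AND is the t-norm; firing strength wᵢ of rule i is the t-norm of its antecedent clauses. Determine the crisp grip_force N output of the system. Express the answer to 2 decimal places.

21.05

R1 (z=1.0): firm=0.92, major=0.79; AND[min(a, b)] → w = 0.79
R2 (z=36.0): rigid=0.61, minor=0.32; AND[min(a, b)] → w = 0.32
R3 (z=58.5): soft=0.46, major=0.79; AND[min(a, b)] → w = 0.46
R4 (z=4.0): rigid=0.61, major=0.79; AND[min(a, b)] → w = 0.61
R5 (z=28.0): rigid=0.61 → w = 0.61
Weighted average = (0.79·1.0 + 0.32·36.0 + 0.46·58.5 + 0.61·4.0 + 0.61·28.0) / (0.79 + 0.32 + 0.46 + 0.61 + 0.61)
  = 58.7400 / 2.7900 = 21.05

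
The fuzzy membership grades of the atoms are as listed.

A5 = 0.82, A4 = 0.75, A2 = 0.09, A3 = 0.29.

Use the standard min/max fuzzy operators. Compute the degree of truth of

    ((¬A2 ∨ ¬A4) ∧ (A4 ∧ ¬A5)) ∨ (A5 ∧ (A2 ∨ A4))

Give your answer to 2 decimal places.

¬A2 = 1 − 0.09 = 0.91
¬A4 = 1 − 0.75 = 0.25
¬A2 ∨ ¬A4 = max(a, b) on (0.91, 0.25) = 0.91
¬A5 = 1 − 0.82 = 0.18
A4 ∧ ¬A5 = min(a, b) on (0.75, 0.18) = 0.18
(¬A2 ∨ ¬A4) ∧ (A4 ∧ ¬A5) = min(a, b) on (0.91, 0.18) = 0.18
A2 ∨ A4 = max(a, b) on (0.09, 0.75) = 0.75
A5 ∧ (A2 ∨ A4) = min(a, b) on (0.82, 0.75) = 0.75
((¬A2 ∨ ¬A4) ∧ (A4 ∧ ¬A5)) ∨ (A5 ∧ (A2 ∨ A4)) = max(a, b) on (0.18, 0.75) = 0.75

0.75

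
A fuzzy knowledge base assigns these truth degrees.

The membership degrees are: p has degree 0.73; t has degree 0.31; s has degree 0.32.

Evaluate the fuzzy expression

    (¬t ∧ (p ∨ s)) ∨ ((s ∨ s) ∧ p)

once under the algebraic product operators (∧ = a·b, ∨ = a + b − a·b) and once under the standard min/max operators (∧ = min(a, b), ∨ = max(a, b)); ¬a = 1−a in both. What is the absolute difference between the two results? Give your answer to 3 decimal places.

0.045

Under algebraic product:
  ¬t = 1 − 0.3100 = 0.6900
  p ∨ s = a + b − a·b on (0.7300, 0.3200) = 0.8164
  ¬t ∧ (p ∨ s) = a·b on (0.6900, 0.8164) = 0.5633
  s ∨ s = a + b − a·b on (0.3200, 0.3200) = 0.5376
  (s ∨ s) ∧ p = a·b on (0.5376, 0.7300) = 0.3924
  (¬t ∧ (p ∨ s)) ∨ ((s ∨ s) ∧ p) = a + b − a·b on (0.5633, 0.3924) = 0.7347
  → value = 0.7347
Under standard min/max:
  ¬t = 1 − 0.31 = 0.69
  p ∨ s = max(a, b) on (0.73, 0.32) = 0.73
  ¬t ∧ (p ∨ s) = min(a, b) on (0.69, 0.73) = 0.69
  s ∨ s = max(a, b) on (0.32, 0.32) = 0.32
  (s ∨ s) ∧ p = min(a, b) on (0.32, 0.73) = 0.32
  (¬t ∧ (p ∨ s)) ∨ ((s ∨ s) ∧ p) = max(a, b) on (0.69, 0.32) = 0.69
  → value = 0.6900
|0.7347 − 0.6900| = 0.045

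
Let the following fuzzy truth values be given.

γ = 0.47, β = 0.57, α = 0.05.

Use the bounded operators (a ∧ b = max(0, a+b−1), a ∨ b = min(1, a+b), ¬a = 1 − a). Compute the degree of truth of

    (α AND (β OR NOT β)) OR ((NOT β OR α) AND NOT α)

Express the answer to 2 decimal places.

0.48

NOT β = 1 − 0.57 = 0.43
β OR NOT β = min(1, a+b) on (0.57, 0.43) = 1.00
α AND (β OR NOT β) = max(0, a+b−1) on (0.05, 1.00) = 0.05
NOT β = 1 − 0.57 = 0.43
NOT β OR α = min(1, a+b) on (0.43, 0.05) = 0.48
NOT α = 1 − 0.05 = 0.95
(NOT β OR α) AND NOT α = max(0, a+b−1) on (0.48, 0.95) = 0.43
(α AND (β OR NOT β)) OR ((NOT β OR α) AND NOT α) = min(1, a+b) on (0.05, 0.43) = 0.48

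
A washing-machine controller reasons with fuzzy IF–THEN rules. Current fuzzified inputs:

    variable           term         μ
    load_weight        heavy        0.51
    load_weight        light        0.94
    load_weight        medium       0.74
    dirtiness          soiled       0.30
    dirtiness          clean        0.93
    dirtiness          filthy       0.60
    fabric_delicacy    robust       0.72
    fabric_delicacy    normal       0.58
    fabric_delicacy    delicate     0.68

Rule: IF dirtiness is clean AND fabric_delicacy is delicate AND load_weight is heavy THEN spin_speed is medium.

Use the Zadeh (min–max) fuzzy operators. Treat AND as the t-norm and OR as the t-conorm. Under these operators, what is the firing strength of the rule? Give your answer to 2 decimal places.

firing strength: clean=0.93, delicate=0.68, heavy=0.51; AND[min(a, b)] → w = 0.51

0.51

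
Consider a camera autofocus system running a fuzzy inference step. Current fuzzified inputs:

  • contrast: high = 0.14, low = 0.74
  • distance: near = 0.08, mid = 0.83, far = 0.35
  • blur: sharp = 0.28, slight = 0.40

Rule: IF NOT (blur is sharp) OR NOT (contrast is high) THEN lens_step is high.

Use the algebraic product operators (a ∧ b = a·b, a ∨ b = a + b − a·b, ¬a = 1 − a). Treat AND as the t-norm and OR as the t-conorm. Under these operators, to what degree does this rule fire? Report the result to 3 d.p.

firing strength: ¬sharp=1−0.28=0.72, ¬high=1−0.14=0.86; OR[a + b − a·b] → w = 0.9608

0.961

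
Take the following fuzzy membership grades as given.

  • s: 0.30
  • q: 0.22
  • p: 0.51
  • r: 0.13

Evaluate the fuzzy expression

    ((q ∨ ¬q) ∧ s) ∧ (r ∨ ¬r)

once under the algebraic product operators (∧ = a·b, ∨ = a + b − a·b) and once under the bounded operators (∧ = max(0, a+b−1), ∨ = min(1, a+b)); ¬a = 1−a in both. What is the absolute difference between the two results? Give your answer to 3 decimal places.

Under algebraic product:
  ¬q = 1 − 0.2200 = 0.7800
  q ∨ ¬q = a + b − a·b on (0.2200, 0.7800) = 0.8284
  (q ∨ ¬q) ∧ s = a·b on (0.8284, 0.3000) = 0.2485
  ¬r = 1 − 0.1300 = 0.8700
  r ∨ ¬r = a + b − a·b on (0.1300, 0.8700) = 0.8869
  ((q ∨ ¬q) ∧ s) ∧ (r ∨ ¬r) = a·b on (0.2485, 0.8869) = 0.2204
  → value = 0.2204
Under bounded:
  ¬q = 1 − 0.22 = 0.78
  q ∨ ¬q = min(1, a+b) on (0.22, 0.78) = 1.00
  (q ∨ ¬q) ∧ s = max(0, a+b−1) on (1.00, 0.30) = 0.30
  ¬r = 1 − 0.13 = 0.87
  r ∨ ¬r = min(1, a+b) on (0.13, 0.87) = 1.00
  ((q ∨ ¬q) ∧ s) ∧ (r ∨ ¬r) = max(0, a+b−1) on (0.30, 1.00) = 0.30
  → value = 0.3000
|0.2204 − 0.3000| = 0.080

0.080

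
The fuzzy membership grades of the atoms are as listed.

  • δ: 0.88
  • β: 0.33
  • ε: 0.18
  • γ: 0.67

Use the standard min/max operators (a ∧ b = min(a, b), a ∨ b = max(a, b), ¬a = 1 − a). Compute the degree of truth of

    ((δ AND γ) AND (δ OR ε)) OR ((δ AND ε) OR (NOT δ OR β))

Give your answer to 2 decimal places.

δ AND γ = min(a, b) on (0.88, 0.67) = 0.67
δ OR ε = max(a, b) on (0.88, 0.18) = 0.88
(δ AND γ) AND (δ OR ε) = min(a, b) on (0.67, 0.88) = 0.67
δ AND ε = min(a, b) on (0.88, 0.18) = 0.18
NOT δ = 1 − 0.88 = 0.12
NOT δ OR β = max(a, b) on (0.12, 0.33) = 0.33
(δ AND ε) OR (NOT δ OR β) = max(a, b) on (0.18, 0.33) = 0.33
((δ AND γ) AND (δ OR ε)) OR ((δ AND ε) OR (NOT δ OR β)) = max(a, b) on (0.67, 0.33) = 0.67

0.67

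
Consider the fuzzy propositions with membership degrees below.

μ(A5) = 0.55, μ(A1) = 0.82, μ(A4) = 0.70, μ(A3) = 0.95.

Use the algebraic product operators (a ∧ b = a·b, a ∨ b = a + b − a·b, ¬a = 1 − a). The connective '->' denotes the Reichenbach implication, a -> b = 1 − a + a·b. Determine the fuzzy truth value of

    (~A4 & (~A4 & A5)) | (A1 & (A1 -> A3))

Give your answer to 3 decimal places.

~A4 = 1 − 0.7000 = 0.3000
~A4 = 1 − 0.7000 = 0.3000
~A4 & A5 = a·b on (0.3000, 0.5500) = 0.1650
~A4 & (~A4 & A5) = a·b on (0.3000, 0.1650) = 0.0495
A1 -> A3  [Reichenbach: 1 − a + a·b] with a=0.8200, b=0.9500 → 0.9590
A1 & (A1 -> A3) = a·b on (0.8200, 0.9590) = 0.7864
(~A4 & (~A4 & A5)) | (A1 & (A1 -> A3)) = a + b − a·b on (0.0495, 0.7864) = 0.7970

0.797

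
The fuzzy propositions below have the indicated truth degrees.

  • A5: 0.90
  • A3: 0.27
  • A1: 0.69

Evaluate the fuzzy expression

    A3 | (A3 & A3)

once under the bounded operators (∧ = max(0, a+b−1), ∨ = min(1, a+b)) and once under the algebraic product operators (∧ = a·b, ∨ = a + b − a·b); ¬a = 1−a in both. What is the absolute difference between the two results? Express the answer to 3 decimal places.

Under bounded:
  A3 & A3 = max(0, a+b−1) on (0.27, 0.27) = 0.00
  A3 | (A3 & A3) = min(1, a+b) on (0.27, 0.00) = 0.27
  → value = 0.2700
Under algebraic product:
  A3 & A3 = a·b on (0.2700, 0.2700) = 0.0729
  A3 | (A3 & A3) = a + b − a·b on (0.2700, 0.0729) = 0.3232
  → value = 0.3232
|0.2700 − 0.3232| = 0.053

0.053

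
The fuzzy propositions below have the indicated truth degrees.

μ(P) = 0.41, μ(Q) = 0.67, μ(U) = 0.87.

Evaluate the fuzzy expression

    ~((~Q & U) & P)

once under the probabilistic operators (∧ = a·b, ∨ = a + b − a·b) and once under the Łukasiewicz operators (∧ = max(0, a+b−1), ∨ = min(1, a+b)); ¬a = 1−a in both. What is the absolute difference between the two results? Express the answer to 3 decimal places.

Under probabilistic:
  ~Q = 1 − 0.6700 = 0.3300
  ~Q & U = a·b on (0.3300, 0.8700) = 0.2871
  (~Q & U) & P = a·b on (0.2871, 0.4100) = 0.1177
  ~((~Q & U) & P) = 1 − 0.1177 = 0.8823
  → value = 0.8823
Under Łukasiewicz:
  ~Q = 1 − 0.67 = 0.33
  ~Q & U = max(0, a+b−1) on (0.33, 0.87) = 0.20
  (~Q & U) & P = max(0, a+b−1) on (0.20, 0.41) = 0.00
  ~((~Q & U) & P) = 1 − 0.00 = 1.00
  → value = 1.0000
|0.8823 − 1.0000| = 0.118

0.118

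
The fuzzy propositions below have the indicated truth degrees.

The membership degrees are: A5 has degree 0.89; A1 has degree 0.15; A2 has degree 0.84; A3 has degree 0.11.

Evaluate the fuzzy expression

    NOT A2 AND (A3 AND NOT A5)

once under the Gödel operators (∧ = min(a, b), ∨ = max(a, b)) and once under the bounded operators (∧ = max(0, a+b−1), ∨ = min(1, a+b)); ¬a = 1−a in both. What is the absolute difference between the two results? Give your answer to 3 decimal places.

Under Gödel:
  NOT A2 = 1 − 0.84 = 0.16
  NOT A5 = 1 − 0.89 = 0.11
  A3 AND NOT A5 = min(a, b) on (0.11, 0.11) = 0.11
  NOT A2 AND (A3 AND NOT A5) = min(a, b) on (0.16, 0.11) = 0.11
  → value = 0.1100
Under bounded:
  NOT A2 = 1 − 0.84 = 0.16
  NOT A5 = 1 − 0.89 = 0.11
  A3 AND NOT A5 = max(0, a+b−1) on (0.11, 0.11) = 0.00
  NOT A2 AND (A3 AND NOT A5) = max(0, a+b−1) on (0.16, 0.00) = 0.00
  → value = 0.0000
|0.1100 − 0.0000| = 0.110

0.110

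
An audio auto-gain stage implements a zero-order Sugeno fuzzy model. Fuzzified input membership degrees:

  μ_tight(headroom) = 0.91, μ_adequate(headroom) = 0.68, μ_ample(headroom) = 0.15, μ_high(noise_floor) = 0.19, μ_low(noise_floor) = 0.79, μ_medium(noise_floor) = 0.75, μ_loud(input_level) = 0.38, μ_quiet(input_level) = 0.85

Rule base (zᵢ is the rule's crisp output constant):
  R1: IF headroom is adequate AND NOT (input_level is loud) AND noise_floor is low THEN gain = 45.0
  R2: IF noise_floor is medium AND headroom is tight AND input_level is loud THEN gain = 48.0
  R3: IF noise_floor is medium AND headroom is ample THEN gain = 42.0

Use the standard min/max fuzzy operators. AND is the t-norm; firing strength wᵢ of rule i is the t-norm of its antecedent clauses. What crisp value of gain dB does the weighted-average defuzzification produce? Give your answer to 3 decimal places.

45.600

R1 (z=45.0): adequate=0.68, ¬loud=1−0.38=0.62, low=0.79; AND[min(a, b)] → w = 0.62
R2 (z=48.0): medium=0.75, tight=0.91, loud=0.38; AND[min(a, b)] → w = 0.38
R3 (z=42.0): medium=0.75, ample=0.15; AND[min(a, b)] → w = 0.15
Weighted average = (0.62·45.0 + 0.38·48.0 + 0.15·42.0) / (0.62 + 0.38 + 0.15)
  = 52.4400 / 1.1500 = 45.600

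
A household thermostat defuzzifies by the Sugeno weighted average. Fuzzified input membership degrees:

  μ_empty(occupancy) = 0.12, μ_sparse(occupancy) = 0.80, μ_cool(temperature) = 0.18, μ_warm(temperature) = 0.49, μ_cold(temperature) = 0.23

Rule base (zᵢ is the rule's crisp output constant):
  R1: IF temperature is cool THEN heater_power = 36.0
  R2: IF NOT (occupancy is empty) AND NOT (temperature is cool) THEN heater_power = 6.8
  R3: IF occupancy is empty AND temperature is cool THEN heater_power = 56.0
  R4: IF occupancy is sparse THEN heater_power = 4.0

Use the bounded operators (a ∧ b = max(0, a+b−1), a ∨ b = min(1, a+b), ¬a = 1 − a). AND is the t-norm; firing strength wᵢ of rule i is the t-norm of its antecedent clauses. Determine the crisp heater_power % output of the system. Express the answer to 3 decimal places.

R1 (z=36.0): cool=0.18 → w = 0.18
R2 (z=6.8): ¬empty=1−0.12=0.88, ¬cool=1−0.18=0.82; AND[max(0, a+b−1)] → w = 0.70
R3 (z=56.0): empty=0.12, cool=0.18; AND[max(0, a+b−1)] → w = 0.00
R4 (z=4.0): sparse=0.80 → w = 0.80
Weighted average = (0.18·36.0 + 0.70·6.8 + 0.00·56.0 + 0.80·4.0) / (0.18 + 0.70 + 0.00 + 0.80)
  = 14.4400 / 1.6800 = 8.595

8.595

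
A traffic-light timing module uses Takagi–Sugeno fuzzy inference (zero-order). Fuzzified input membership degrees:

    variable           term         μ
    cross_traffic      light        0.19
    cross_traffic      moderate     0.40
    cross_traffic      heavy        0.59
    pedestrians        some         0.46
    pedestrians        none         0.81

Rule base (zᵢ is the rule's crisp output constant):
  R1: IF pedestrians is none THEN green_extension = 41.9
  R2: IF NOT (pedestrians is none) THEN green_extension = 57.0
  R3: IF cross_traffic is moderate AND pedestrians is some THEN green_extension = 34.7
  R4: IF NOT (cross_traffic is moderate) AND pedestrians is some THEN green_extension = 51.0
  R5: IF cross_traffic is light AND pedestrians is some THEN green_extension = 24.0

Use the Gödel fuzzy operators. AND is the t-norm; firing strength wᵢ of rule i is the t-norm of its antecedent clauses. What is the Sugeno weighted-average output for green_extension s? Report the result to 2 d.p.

R1 (z=41.9): none=0.81 → w = 0.81
R2 (z=57.0): ¬none=1−0.81=0.19 → w = 0.19
R3 (z=34.7): moderate=0.40, some=0.46; AND[min(a, b)] → w = 0.40
R4 (z=51.0): ¬moderate=1−0.40=0.60, some=0.46; AND[min(a, b)] → w = 0.46
R5 (z=24.0): light=0.19, some=0.46; AND[min(a, b)] → w = 0.19
Weighted average = (0.81·41.9 + 0.19·57.0 + 0.40·34.7 + 0.46·51.0 + 0.19·24.0) / (0.81 + 0.19 + 0.40 + 0.46 + 0.19)
  = 86.6690 / 2.0500 = 42.28

42.28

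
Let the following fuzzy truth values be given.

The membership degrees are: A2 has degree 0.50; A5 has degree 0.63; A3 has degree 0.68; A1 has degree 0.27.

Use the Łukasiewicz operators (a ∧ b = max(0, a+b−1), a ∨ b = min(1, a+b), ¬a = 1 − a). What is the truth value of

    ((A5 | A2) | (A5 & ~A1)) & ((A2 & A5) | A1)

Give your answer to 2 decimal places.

A5 | A2 = min(1, a+b) on (0.63, 0.50) = 1.00
~A1 = 1 − 0.27 = 0.73
A5 & ~A1 = max(0, a+b−1) on (0.63, 0.73) = 0.36
(A5 | A2) | (A5 & ~A1) = min(1, a+b) on (1.00, 0.36) = 1.00
A2 & A5 = max(0, a+b−1) on (0.50, 0.63) = 0.13
(A2 & A5) | A1 = min(1, a+b) on (0.13, 0.27) = 0.40
((A5 | A2) | (A5 & ~A1)) & ((A2 & A5) | A1) = max(0, a+b−1) on (1.00, 0.40) = 0.40

0.40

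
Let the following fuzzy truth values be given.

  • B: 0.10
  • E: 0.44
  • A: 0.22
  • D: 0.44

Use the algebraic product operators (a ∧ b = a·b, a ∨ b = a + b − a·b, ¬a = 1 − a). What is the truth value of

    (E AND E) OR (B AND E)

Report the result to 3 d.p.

0.229

E AND E = a·b on (0.4400, 0.4400) = 0.1936
B AND E = a·b on (0.1000, 0.4400) = 0.0440
(E AND E) OR (B AND E) = a + b − a·b on (0.1936, 0.0440) = 0.2291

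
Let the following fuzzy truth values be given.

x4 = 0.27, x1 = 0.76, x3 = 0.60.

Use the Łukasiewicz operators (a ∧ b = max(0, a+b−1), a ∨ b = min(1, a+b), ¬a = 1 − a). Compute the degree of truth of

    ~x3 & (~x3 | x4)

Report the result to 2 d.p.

0.07

~x3 = 1 − 0.60 = 0.40
~x3 = 1 − 0.60 = 0.40
~x3 | x4 = min(1, a+b) on (0.40, 0.27) = 0.67
~x3 & (~x3 | x4) = max(0, a+b−1) on (0.40, 0.67) = 0.07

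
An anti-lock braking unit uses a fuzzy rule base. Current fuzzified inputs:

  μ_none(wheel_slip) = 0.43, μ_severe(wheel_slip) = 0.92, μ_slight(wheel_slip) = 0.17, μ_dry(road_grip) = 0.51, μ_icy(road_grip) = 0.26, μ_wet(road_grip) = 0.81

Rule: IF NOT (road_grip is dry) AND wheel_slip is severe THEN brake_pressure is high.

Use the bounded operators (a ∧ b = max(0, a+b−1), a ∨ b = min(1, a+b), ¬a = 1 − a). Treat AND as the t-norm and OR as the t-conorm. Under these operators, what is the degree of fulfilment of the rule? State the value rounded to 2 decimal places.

firing strength: ¬dry=1−0.51=0.49, severe=0.92; AND[max(0, a+b−1)] → w = 0.41

0.41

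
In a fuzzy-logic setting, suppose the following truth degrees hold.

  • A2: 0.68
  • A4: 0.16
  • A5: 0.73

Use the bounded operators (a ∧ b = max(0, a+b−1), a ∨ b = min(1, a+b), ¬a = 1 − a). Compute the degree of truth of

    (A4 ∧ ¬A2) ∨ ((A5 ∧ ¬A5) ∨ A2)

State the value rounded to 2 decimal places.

¬A2 = 1 − 0.68 = 0.32
A4 ∧ ¬A2 = max(0, a+b−1) on (0.16, 0.32) = 0.00
¬A5 = 1 − 0.73 = 0.27
A5 ∧ ¬A5 = max(0, a+b−1) on (0.73, 0.27) = 0.00
(A5 ∧ ¬A5) ∨ A2 = min(1, a+b) on (0.00, 0.68) = 0.68
(A4 ∧ ¬A2) ∨ ((A5 ∧ ¬A5) ∨ A2) = min(1, a+b) on (0.00, 0.68) = 0.68

0.68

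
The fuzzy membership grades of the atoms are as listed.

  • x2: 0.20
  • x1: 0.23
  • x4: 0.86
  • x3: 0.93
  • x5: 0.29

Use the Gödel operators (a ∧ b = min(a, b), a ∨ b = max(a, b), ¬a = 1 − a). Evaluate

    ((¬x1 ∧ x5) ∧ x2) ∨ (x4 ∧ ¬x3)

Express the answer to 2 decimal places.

0.20

¬x1 = 1 − 0.23 = 0.77
¬x1 ∧ x5 = min(a, b) on (0.77, 0.29) = 0.29
(¬x1 ∧ x5) ∧ x2 = min(a, b) on (0.29, 0.20) = 0.20
¬x3 = 1 − 0.93 = 0.07
x4 ∧ ¬x3 = min(a, b) on (0.86, 0.07) = 0.07
((¬x1 ∧ x5) ∧ x2) ∨ (x4 ∧ ¬x3) = max(a, b) on (0.20, 0.07) = 0.20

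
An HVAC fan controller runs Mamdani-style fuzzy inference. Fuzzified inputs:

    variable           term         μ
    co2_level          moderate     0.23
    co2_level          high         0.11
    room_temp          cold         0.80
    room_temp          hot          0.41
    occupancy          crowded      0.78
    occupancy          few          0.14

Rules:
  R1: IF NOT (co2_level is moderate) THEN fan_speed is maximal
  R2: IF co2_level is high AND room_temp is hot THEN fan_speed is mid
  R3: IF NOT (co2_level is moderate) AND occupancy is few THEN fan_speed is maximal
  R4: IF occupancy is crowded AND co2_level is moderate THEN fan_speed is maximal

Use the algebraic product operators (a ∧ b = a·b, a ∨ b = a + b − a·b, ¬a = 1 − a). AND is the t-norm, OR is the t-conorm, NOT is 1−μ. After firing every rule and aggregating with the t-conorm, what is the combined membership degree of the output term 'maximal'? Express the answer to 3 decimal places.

0.832

R1: ¬moderate=1−0.23=0.77 → w = 0.7700
R2: high=0.11, hot=0.41; AND[a·b] → w = 0.0451
R3: ¬moderate=1−0.23=0.77, few=0.14; AND[a·b] → w = 0.1078
R4: crowded=0.78, moderate=0.23; AND[a·b] → w = 0.1794
Rules with consequent 'maximal': {R1, R3, R4} → strengths 0.7700, 0.1078, 0.1794
Aggregate via t-conorm [a + b − a·b]: 0.8316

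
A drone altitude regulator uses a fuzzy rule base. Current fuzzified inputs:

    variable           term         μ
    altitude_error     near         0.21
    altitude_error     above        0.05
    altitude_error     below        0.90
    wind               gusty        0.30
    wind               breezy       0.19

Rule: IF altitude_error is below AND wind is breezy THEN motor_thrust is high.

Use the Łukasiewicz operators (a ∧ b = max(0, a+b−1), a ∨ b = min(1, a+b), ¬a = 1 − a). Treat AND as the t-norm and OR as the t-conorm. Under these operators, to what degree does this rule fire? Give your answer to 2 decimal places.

firing strength: below=0.90, breezy=0.19; AND[max(0, a+b−1)] → w = 0.09

0.09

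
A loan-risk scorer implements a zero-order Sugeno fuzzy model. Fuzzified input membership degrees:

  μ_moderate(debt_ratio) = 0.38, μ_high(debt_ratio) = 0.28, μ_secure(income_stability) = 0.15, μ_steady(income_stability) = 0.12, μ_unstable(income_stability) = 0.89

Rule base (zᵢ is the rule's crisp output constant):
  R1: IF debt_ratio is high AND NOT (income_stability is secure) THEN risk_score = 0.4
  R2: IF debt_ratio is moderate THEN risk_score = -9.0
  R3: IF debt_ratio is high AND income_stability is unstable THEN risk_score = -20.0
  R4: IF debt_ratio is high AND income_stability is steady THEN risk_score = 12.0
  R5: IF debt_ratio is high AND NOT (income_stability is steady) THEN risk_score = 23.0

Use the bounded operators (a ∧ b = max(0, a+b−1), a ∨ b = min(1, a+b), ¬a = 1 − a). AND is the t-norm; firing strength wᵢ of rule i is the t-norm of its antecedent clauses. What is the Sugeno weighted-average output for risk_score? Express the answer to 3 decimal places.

R1 (z=0.4): high=0.28, ¬secure=1−0.15=0.85; AND[max(0, a+b−1)] → w = 0.13
R2 (z=-9.0): moderate=0.38 → w = 0.38
R3 (z=-20.0): high=0.28, unstable=0.89; AND[max(0, a+b−1)] → w = 0.17
R4 (z=12.0): high=0.28, steady=0.12; AND[max(0, a+b−1)] → w = 0.00
R5 (z=23.0): high=0.28, ¬steady=1−0.12=0.88; AND[max(0, a+b−1)] → w = 0.16
Weighted average = (0.13·0.4 + 0.38·-9.0 + 0.17·-20.0 + 0.00·12.0 + 0.16·23.0) / (0.13 + 0.38 + 0.17 + 0.00 + 0.16)
  = -3.0880 / 0.8400 = -3.676

-3.676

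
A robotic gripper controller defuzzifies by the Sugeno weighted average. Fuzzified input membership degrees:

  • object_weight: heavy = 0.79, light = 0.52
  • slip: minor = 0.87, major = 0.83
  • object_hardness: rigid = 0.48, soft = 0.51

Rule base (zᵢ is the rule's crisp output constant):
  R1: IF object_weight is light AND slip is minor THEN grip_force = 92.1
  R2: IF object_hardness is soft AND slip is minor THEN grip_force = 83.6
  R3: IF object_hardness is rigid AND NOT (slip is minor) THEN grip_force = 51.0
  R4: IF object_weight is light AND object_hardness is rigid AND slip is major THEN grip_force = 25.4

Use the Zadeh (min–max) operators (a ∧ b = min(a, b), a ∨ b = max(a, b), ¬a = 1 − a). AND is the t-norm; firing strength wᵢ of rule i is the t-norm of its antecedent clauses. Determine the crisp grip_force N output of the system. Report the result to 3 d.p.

R1 (z=92.1): light=0.52, minor=0.87; AND[min(a, b)] → w = 0.52
R2 (z=83.6): soft=0.51, minor=0.87; AND[min(a, b)] → w = 0.51
R3 (z=51.0): rigid=0.48, ¬minor=1−0.87=0.13; AND[min(a, b)] → w = 0.13
R4 (z=25.4): light=0.52, rigid=0.48, major=0.83; AND[min(a, b)] → w = 0.48
Weighted average = (0.52·92.1 + 0.51·83.6 + 0.13·51.0 + 0.48·25.4) / (0.52 + 0.51 + 0.13 + 0.48)
  = 109.3500 / 1.6400 = 66.677

66.677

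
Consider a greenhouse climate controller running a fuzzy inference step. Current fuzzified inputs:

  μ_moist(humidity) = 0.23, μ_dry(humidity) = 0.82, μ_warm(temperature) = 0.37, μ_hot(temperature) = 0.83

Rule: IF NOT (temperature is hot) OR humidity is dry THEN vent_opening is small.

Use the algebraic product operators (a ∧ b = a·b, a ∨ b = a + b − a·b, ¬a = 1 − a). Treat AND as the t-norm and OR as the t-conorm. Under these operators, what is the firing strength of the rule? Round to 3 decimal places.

firing strength: ¬hot=1−0.83=0.17, dry=0.82; OR[a + b − a·b] → w = 0.8506

0.851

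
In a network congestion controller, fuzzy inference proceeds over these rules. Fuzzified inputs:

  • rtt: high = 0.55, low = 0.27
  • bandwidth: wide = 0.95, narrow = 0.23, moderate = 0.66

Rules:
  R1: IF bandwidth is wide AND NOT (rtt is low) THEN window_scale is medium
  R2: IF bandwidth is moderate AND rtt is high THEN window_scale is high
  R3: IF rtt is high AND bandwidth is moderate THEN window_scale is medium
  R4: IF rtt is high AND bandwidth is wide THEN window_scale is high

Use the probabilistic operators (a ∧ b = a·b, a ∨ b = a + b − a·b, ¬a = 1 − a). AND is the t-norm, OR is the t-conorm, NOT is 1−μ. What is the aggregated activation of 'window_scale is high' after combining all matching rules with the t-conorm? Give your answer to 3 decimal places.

R1: wide=0.95, ¬low=1−0.27=0.73; AND[a·b] → w = 0.6935
R2: moderate=0.66, high=0.55; AND[a·b] → w = 0.3630
R3: high=0.55, moderate=0.66; AND[a·b] → w = 0.3630
R4: high=0.55, wide=0.95; AND[a·b] → w = 0.5225
Rules with consequent 'high': {R2, R4} → strengths 0.3630, 0.5225
Aggregate via t-conorm [a + b − a·b]: 0.6958

0.696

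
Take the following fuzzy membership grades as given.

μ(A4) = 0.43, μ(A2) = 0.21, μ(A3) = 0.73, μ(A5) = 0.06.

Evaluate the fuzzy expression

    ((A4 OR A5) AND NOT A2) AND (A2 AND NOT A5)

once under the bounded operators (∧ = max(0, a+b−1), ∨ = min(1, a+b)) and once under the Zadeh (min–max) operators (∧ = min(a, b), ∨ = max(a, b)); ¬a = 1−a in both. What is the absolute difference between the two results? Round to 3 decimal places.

Under bounded:
  A4 OR A5 = min(1, a+b) on (0.43, 0.06) = 0.49
  NOT A2 = 1 − 0.21 = 0.79
  (A4 OR A5) AND NOT A2 = max(0, a+b−1) on (0.49, 0.79) = 0.28
  NOT A5 = 1 − 0.06 = 0.94
  A2 AND NOT A5 = max(0, a+b−1) on (0.21, 0.94) = 0.15
  ((A4 OR A5) AND NOT A2) AND (A2 AND NOT A5) = max(0, a+b−1) on (0.28, 0.15) = 0.00
  → value = 0.0000
Under Zadeh (min–max):
  A4 OR A5 = max(a, b) on (0.43, 0.06) = 0.43
  NOT A2 = 1 − 0.21 = 0.79
  (A4 OR A5) AND NOT A2 = min(a, b) on (0.43, 0.79) = 0.43
  NOT A5 = 1 − 0.06 = 0.94
  A2 AND NOT A5 = min(a, b) on (0.21, 0.94) = 0.21
  ((A4 OR A5) AND NOT A2) AND (A2 AND NOT A5) = min(a, b) on (0.43, 0.21) = 0.21
  → value = 0.2100
|0.0000 − 0.2100| = 0.210

0.210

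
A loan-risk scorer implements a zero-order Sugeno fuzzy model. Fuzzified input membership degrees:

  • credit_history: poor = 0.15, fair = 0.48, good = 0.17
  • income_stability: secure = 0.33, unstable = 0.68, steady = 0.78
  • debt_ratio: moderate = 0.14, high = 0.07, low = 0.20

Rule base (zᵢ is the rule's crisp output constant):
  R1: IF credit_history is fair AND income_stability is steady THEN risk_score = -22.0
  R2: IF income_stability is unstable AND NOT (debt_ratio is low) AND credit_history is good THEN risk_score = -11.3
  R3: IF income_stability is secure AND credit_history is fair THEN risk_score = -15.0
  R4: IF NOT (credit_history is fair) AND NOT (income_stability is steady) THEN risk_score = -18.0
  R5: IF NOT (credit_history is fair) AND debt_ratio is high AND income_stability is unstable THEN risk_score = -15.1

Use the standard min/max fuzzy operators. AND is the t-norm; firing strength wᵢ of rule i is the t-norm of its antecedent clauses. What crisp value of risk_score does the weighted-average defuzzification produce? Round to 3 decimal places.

R1 (z=-22.0): fair=0.48, steady=0.78; AND[min(a, b)] → w = 0.48
R2 (z=-11.3): unstable=0.68, ¬low=1−0.20=0.80, good=0.17; AND[min(a, b)] → w = 0.17
R3 (z=-15.0): secure=0.33, fair=0.48; AND[min(a, b)] → w = 0.33
R4 (z=-18.0): ¬fair=1−0.48=0.52, ¬steady=1−0.78=0.22; AND[min(a, b)] → w = 0.22
R5 (z=-15.1): ¬fair=1−0.48=0.52, high=0.07, unstable=0.68; AND[min(a, b)] → w = 0.07
Weighted average = (0.48·-22.0 + 0.17·-11.3 + 0.33·-15.0 + 0.22·-18.0 + 0.07·-15.1) / (0.48 + 0.17 + 0.33 + 0.22 + 0.07)
  = -22.4480 / 1.2700 = -17.676

-17.676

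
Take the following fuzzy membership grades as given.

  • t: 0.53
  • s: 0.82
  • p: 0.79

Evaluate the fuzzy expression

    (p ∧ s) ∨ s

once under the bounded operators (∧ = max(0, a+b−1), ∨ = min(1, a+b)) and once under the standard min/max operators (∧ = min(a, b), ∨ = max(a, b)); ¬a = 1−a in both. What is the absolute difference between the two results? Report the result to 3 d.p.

Under bounded:
  p ∧ s = max(0, a+b−1) on (0.79, 0.82) = 0.61
  (p ∧ s) ∨ s = min(1, a+b) on (0.61, 0.82) = 1.00
  → value = 1.0000
Under standard min/max:
  p ∧ s = min(a, b) on (0.79, 0.82) = 0.79
  (p ∧ s) ∨ s = max(a, b) on (0.79, 0.82) = 0.82
  → value = 0.8200
|1.0000 − 0.8200| = 0.180

0.180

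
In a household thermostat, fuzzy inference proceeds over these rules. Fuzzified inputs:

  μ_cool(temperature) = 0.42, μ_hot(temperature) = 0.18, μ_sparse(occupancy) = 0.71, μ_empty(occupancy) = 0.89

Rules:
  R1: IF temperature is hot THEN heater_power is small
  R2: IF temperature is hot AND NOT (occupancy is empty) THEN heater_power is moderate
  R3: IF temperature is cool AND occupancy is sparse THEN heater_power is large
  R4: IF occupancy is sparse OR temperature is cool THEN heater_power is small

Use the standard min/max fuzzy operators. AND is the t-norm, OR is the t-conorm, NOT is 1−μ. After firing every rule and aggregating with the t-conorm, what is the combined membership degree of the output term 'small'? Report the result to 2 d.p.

0.71

R1: hot=0.18 → w = 0.18
R2: hot=0.18, ¬empty=1−0.89=0.11; AND[min(a, b)] → w = 0.11
R3: cool=0.42, sparse=0.71; AND[min(a, b)] → w = 0.42
R4: sparse=0.71, cool=0.42; OR[max(a, b)] → w = 0.71
Rules with consequent 'small': {R1, R4} → strengths 0.18, 0.71
Aggregate via t-conorm [max(a, b)]: 0.71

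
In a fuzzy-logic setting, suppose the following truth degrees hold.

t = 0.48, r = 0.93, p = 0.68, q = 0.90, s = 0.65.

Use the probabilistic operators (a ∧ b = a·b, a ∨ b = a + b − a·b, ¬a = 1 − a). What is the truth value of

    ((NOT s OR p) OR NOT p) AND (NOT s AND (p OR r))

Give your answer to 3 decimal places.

0.294

NOT s = 1 − 0.6500 = 0.3500
NOT s OR p = a + b − a·b on (0.3500, 0.6800) = 0.7920
NOT p = 1 − 0.6800 = 0.3200
(NOT s OR p) OR NOT p = a + b − a·b on (0.7920, 0.3200) = 0.8586
NOT s = 1 − 0.6500 = 0.3500
p OR r = a + b − a·b on (0.6800, 0.9300) = 0.9776
NOT s AND (p OR r) = a·b on (0.3500, 0.9776) = 0.3422
((NOT s OR p) OR NOT p) AND (NOT s AND (p OR r)) = a·b on (0.8586, 0.3422) = 0.2938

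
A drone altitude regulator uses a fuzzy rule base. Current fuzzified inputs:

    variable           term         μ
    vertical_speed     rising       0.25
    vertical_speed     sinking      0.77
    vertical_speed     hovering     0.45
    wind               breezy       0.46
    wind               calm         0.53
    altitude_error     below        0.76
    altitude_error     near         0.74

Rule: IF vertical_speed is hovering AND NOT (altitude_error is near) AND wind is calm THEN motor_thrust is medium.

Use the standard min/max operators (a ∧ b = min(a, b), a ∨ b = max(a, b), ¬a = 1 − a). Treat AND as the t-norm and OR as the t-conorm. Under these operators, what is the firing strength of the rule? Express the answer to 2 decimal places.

0.26

firing strength: hovering=0.45, ¬near=1−0.74=0.26, calm=0.53; AND[min(a, b)] → w = 0.26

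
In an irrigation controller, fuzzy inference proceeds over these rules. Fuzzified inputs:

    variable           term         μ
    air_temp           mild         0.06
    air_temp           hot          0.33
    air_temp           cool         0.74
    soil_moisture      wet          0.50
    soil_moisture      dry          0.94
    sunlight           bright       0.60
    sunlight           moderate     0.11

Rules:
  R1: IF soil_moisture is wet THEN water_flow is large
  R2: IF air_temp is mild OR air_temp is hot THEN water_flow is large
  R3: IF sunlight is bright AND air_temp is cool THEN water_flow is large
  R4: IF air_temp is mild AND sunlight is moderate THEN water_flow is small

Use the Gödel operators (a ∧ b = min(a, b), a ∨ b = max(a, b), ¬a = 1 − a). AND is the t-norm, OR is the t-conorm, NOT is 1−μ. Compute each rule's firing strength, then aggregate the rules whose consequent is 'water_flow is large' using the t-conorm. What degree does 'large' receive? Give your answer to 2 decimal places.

0.60

R1: wet=0.50 → w = 0.50
R2: mild=0.06, hot=0.33; OR[max(a, b)] → w = 0.33
R3: bright=0.60, cool=0.74; AND[min(a, b)] → w = 0.60
R4: mild=0.06, moderate=0.11; AND[min(a, b)] → w = 0.06
Rules with consequent 'large': {R1, R2, R3} → strengths 0.50, 0.33, 0.60
Aggregate via t-conorm [max(a, b)]: 0.60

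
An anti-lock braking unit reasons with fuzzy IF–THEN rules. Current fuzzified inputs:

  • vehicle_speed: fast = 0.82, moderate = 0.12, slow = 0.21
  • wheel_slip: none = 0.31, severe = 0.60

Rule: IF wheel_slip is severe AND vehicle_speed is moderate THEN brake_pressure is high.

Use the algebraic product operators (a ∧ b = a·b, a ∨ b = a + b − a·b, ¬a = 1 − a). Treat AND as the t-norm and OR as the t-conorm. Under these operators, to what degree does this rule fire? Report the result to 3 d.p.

0.072

firing strength: severe=0.60, moderate=0.12; AND[a·b] → w = 0.0720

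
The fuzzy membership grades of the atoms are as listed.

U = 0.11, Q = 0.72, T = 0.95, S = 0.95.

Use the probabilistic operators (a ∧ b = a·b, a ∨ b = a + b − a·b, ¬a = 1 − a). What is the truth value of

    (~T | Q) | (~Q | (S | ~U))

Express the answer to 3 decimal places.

~T = 1 − 0.9500 = 0.0500
~T | Q = a + b − a·b on (0.0500, 0.7200) = 0.7340
~Q = 1 − 0.7200 = 0.2800
~U = 1 − 0.1100 = 0.8900
S | ~U = a + b − a·b on (0.9500, 0.8900) = 0.9945
~Q | (S | ~U) = a + b − a·b on (0.2800, 0.9945) = 0.9960
(~T | Q) | (~Q | (S | ~U)) = a + b − a·b on (0.7340, 0.9960) = 0.9989

0.999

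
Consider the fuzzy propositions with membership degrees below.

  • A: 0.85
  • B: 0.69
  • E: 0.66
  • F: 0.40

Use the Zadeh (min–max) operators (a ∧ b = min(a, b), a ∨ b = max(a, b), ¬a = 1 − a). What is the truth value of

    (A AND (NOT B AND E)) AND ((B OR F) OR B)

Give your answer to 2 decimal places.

0.31

NOT B = 1 − 0.69 = 0.31
NOT B AND E = min(a, b) on (0.31, 0.66) = 0.31
A AND (NOT B AND E) = min(a, b) on (0.85, 0.31) = 0.31
B OR F = max(a, b) on (0.69, 0.40) = 0.69
(B OR F) OR B = max(a, b) on (0.69, 0.69) = 0.69
(A AND (NOT B AND E)) AND ((B OR F) OR B) = min(a, b) on (0.31, 0.69) = 0.31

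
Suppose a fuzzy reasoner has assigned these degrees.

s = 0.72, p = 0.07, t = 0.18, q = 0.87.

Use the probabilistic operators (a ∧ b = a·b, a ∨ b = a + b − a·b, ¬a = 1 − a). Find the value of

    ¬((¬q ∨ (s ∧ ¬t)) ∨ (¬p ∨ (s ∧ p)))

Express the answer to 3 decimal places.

0.024

¬q = 1 − 0.8700 = 0.1300
¬t = 1 − 0.1800 = 0.8200
s ∧ ¬t = a·b on (0.7200, 0.8200) = 0.5904
¬q ∨ (s ∧ ¬t) = a + b − a·b on (0.1300, 0.5904) = 0.6436
¬p = 1 − 0.0700 = 0.9300
s ∧ p = a·b on (0.7200, 0.0700) = 0.0504
¬p ∨ (s ∧ p) = a + b − a·b on (0.9300, 0.0504) = 0.9335
(¬q ∨ (s ∧ ¬t)) ∨ (¬p ∨ (s ∧ p)) = a + b − a·b on (0.6436, 0.9335) = 0.9763
¬((¬q ∨ (s ∧ ¬t)) ∨ (¬p ∨ (s ∧ p))) = 1 − 0.9763 = 0.0237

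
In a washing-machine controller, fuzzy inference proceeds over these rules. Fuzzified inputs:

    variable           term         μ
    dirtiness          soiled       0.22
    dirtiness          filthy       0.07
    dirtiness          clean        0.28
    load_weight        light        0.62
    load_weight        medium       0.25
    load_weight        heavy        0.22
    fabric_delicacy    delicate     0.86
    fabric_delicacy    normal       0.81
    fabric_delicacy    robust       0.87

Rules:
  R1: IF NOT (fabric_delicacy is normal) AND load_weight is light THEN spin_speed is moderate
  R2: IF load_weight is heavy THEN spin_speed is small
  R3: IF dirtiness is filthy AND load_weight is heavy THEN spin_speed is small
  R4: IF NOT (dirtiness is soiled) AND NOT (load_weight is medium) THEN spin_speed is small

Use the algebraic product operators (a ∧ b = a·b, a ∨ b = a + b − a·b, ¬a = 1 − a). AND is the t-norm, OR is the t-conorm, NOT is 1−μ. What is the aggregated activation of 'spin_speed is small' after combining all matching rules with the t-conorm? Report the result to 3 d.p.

0.681

R1: ¬normal=1−0.81=0.19, light=0.62; AND[a·b] → w = 0.1178
R2: heavy=0.22 → w = 0.2200
R3: filthy=0.07, heavy=0.22; AND[a·b] → w = 0.0154
R4: ¬soiled=1−0.22=0.78, ¬medium=1−0.25=0.75; AND[a·b] → w = 0.5850
Rules with consequent 'small': {R2, R3, R4} → strengths 0.2200, 0.0154, 0.5850
Aggregate via t-conorm [a + b − a·b]: 0.6813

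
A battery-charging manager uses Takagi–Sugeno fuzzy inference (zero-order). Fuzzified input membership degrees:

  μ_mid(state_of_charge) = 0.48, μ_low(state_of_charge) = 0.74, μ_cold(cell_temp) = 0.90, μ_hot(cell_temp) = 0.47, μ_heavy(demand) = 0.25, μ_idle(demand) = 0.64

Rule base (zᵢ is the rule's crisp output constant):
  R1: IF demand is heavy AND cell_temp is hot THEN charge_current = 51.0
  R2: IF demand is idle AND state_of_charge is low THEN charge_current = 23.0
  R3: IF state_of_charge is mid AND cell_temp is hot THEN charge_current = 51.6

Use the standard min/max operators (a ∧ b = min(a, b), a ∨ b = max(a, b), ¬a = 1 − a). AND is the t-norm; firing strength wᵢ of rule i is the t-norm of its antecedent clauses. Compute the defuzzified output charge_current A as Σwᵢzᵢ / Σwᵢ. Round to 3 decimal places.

38.031

R1 (z=51.0): heavy=0.25, hot=0.47; AND[min(a, b)] → w = 0.25
R2 (z=23.0): idle=0.64, low=0.74; AND[min(a, b)] → w = 0.64
R3 (z=51.6): mid=0.48, hot=0.47; AND[min(a, b)] → w = 0.47
Weighted average = (0.25·51.0 + 0.64·23.0 + 0.47·51.6) / (0.25 + 0.64 + 0.47)
  = 51.7220 / 1.3600 = 38.031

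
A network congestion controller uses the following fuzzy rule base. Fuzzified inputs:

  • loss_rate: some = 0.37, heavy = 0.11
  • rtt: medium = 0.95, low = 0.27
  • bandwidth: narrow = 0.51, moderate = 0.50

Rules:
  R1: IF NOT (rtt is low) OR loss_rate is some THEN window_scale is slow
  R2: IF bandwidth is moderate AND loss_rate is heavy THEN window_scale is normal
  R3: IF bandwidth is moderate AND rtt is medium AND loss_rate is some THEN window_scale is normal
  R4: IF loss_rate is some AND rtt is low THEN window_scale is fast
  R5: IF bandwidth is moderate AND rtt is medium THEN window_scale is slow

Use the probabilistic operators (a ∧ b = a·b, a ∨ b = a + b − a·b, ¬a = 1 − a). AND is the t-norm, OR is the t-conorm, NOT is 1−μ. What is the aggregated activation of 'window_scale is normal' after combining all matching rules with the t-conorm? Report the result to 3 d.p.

0.221

R1: ¬low=1−0.27=0.73, some=0.37; OR[a + b − a·b] → w = 0.8299
R2: moderate=0.50, heavy=0.11; AND[a·b] → w = 0.0550
R3: moderate=0.50, medium=0.95, some=0.37; AND[a·b] → w = 0.1757
R4: some=0.37, low=0.27; AND[a·b] → w = 0.0999
R5: moderate=0.50, medium=0.95; AND[a·b] → w = 0.4750
Rules with consequent 'normal': {R2, R3} → strengths 0.0550, 0.1757
Aggregate via t-conorm [a + b − a·b]: 0.2211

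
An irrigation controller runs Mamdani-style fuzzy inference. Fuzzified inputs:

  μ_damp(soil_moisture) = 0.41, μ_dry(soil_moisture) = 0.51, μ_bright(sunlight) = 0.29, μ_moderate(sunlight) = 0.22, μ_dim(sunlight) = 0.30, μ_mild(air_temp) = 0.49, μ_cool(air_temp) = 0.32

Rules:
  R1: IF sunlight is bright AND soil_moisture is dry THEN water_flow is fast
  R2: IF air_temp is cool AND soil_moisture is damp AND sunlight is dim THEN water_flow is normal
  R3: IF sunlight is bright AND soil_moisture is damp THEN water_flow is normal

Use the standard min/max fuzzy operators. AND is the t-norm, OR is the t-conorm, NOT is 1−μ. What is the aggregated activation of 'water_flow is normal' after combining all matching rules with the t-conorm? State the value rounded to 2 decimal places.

0.30

R1: bright=0.29, dry=0.51; AND[min(a, b)] → w = 0.29
R2: cool=0.32, damp=0.41, dim=0.30; AND[min(a, b)] → w = 0.30
R3: bright=0.29, damp=0.41; AND[min(a, b)] → w = 0.29
Rules with consequent 'normal': {R2, R3} → strengths 0.30, 0.29
Aggregate via t-conorm [max(a, b)]: 0.30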